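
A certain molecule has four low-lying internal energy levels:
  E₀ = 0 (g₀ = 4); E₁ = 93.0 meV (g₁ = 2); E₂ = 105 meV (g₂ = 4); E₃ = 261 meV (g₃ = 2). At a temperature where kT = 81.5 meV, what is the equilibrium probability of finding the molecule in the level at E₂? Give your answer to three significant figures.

0.189

Eᵢ/kT = 0, 1.1411, 1.2883, 3.2025.
Z = Σ gᵢe^(−Eᵢ/kT) = 4·e^(−0) + 2·e^(−1.1411) + 4·e^(−1.2883) + 2·e^(−3.2025) = 4.0000 + 0.63893 + 1.1030 + 0.081321 = 5.8233.
P₂ = g₂ e^(−E₂/kT) / Z = 1.1030/5.8233 = 0.189.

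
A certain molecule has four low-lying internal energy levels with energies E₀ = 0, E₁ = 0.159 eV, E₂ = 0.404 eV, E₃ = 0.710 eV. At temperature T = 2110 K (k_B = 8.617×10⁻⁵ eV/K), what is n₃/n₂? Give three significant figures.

0.186

k_BT = 8.617×10⁻⁵ × 2110 K = 0.18182 eV.
n₃/n₂ = exp[−(E₃−E₂)/kT] = exp(−(0.306 eV)/(0.18182 eV)) = exp(-1.6830) = 0.186.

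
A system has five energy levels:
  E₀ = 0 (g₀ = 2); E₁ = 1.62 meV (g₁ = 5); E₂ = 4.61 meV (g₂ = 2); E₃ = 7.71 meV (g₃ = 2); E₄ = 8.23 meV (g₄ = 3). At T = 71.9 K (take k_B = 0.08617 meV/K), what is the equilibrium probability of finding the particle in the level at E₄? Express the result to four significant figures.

0.09726

k_BT = 0.08617 × 71.9 K = 6.19562 meV.
Eᵢ/kT = 0, 0.261475, 0.744074, 1.24443, 1.32836.
Z = Σ gᵢe^(−Eᵢ/kT) = 2·e^(−0) + 5·e^(−0.261475) + 2·e^(−0.744074) + 2·e^(−1.24443) + 3·e^(−1.32836) = 2.00000 + 3.84958 + 0.950348 + 0.576210 + 0.794734 = 8.17087.
P₄ = g₄ e^(−E₄/kT) / Z = 0.794734/8.17087 = 0.09726.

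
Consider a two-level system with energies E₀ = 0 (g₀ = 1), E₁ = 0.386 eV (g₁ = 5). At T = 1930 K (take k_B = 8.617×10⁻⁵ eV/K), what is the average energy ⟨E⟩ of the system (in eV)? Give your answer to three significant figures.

k_BT = 8.617×10⁻⁵ × 1930 K = 0.16631 eV.
Eᵢ/kT = 0, 2.3210.
Z = Σ gᵢe^(−Eᵢ/kT) = 1·e^(−0) + 5·e^(−2.3210) = 1.0000 + 0.49088 = 1.4909.
⟨E⟩ = Σ Eᵢ gᵢe^(−Eᵢ/kT) / Z = (0·1.0000 + 0.386·0.49088) / 1.4909 = 0.127 eV.

0.127 eV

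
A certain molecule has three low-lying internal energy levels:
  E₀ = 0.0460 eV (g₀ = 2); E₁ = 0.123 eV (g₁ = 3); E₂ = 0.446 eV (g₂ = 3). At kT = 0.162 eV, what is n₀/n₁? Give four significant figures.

1.072

n₀/n₁ = (g₀/g₁) exp[−(E₀−E₁)/kT] = (2/3) × exp(−(-0.0770 eV)/(0.162 eV)) = (2/3) × exp(0.475309) = 1.072.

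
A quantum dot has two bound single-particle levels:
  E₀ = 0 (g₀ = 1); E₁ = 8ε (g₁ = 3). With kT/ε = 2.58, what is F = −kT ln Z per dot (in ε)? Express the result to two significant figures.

Eᵢ/kT = 0, 3.101.
Z = Σ gᵢe^(−Eᵢ/kT) = 1·e^(−0) + 3·e^(−3.101) = 1.000 + 0.1350 = 1.135.
F = −kT ln Z = −2.58 × ln(1.135) = −2.58 × 0.1266 = -0.33 ε.

-0.33 ε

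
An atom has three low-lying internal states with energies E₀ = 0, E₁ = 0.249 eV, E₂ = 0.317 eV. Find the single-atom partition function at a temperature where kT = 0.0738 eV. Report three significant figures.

Z = 1.05

Eᵢ/kT = 0, 3.3740, 4.2954.
Z = Σ e^(−Eᵢ/kT) = e^(−0) + e^(−3.3740) + e^(−4.2954) = 1.0000 + 0.034252 + 0.013631 = 1.0479.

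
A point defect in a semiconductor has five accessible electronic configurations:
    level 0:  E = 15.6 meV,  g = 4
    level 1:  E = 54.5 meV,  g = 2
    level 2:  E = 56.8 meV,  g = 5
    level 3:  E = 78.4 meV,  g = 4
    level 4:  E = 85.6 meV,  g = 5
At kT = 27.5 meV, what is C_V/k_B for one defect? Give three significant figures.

0.823

Eᵢ/kT = 0.56727, 1.9818, 2.0655, 2.8509, 3.1127.
Z = Σ gᵢe^(−Eᵢ/kT) = 4·e^(−0.56727) + 2·e^(−1.9818) + 5·e^(−2.0655) + 4·e^(−2.8509) + 5·e^(−3.1127) = 2.2683 + 0.27564 + 0.63377 + 0.23117 + 0.22240 = 3.6313.
⟨E⟩ = 34.028 meV, ⟨E²⟩ = 1780.6 meV².
C_V/k_B = (⟨E²⟩ − ⟨E⟩²)/(kT)² = (1780.6 − 1157.9)/756.25 = 0.823.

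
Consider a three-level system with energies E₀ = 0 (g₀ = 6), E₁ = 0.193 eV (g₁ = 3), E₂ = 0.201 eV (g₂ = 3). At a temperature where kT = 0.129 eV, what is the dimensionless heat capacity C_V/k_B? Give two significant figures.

Eᵢ/kT = 0, 1.496, 1.558.
Z = Σ gᵢe^(−Eᵢ/kT) = 6·e^(−0) + 3·e^(−1.496) + 3·e^(−1.558) = 6.000 + 0.6721 + 0.6317 = 7.304.
⟨E⟩ = 0.03514 eV, ⟨E²⟩ = 0.006922 eV².
C_V/k_B = (⟨E²⟩ − ⟨E⟩²)/(kT)² = (0.006922 − 0.001235)/0.01664 = 0.34.

0.34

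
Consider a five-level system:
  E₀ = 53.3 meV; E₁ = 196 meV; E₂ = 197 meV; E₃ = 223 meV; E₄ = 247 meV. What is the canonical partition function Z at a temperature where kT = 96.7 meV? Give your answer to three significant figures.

Z = 1.02

Eᵢ/kT = 0.55119, 2.0269, 2.0372, 2.3061, 2.5543.
Z = Σ e^(−Eᵢ/kT) = e^(−0.55119) + e^(−2.0269) + e^(−2.0372) + e^(−2.3061) + e^(−2.5543) = 0.57626 + 0.13174 + 0.13039 + 0.099649 + 0.077747 = 1.0158.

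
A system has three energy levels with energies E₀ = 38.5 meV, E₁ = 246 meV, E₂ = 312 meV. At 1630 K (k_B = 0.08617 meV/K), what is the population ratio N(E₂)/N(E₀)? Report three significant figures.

0.143

k_BT = 0.08617 × 1630 K = 140.46 meV.
n₂/n₀ = exp[−(E₂−E₀)/kT] = exp(−(273.5 meV)/(140.46 meV)) = exp(-1.9472) = 0.143.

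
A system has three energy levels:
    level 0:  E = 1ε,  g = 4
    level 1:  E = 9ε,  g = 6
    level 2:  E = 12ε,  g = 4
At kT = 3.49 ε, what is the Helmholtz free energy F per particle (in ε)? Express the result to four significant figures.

Eᵢ/kT = 0.286533, 2.57880, 3.43840.
Z = Σ gᵢe^(−Eᵢ/kT) = 4·e^(−0.286533) + 6·e^(−2.57880) + 4·e^(−3.43840) = 3.00345 + 0.455190 + 0.128464 = 3.58710.
F = −kT ln Z = −3.49 × ln(3.58710) = −3.49 × 1.27734 = -4.458 ε.

-4.458 ε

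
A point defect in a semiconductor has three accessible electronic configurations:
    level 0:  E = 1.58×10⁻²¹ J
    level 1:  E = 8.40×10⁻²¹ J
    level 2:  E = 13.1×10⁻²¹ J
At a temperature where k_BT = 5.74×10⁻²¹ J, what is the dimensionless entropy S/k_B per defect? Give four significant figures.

0.8031

Eᵢ/kT = 0.275261, 1.46341, 2.28223.
Z = Σ e^(−Eᵢ/kT) = e^(−0.275261) + e^(−1.46341) + e^(−2.28223) = 0.759374 + 0.231446 + 0.102056 = 1.09288.
⟨E⟩ = Σ EᵢPᵢ = 4.10008 ×10⁻²¹ J.
S/k_B = ln Z + ⟨E⟩/kT = ln(1.09288) + 4.10008/5.74 = 0.0888164 + 0.714300 = 0.8031.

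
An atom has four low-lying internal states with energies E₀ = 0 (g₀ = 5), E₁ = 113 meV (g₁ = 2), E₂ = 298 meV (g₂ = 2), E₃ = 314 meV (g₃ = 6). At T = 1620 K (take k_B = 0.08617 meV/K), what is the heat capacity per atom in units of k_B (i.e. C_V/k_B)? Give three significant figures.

k_BT = 0.08617 × 1620 K = 139.60 meV.
Eᵢ/kT = 0, 0.80946, 2.1347, 2.2493.
Z = Σ gᵢe^(−Eᵢ/kT) = 5·e^(−0) + 2·e^(−0.80946) + 2·e^(−2.1347) + 6·e^(−2.2493) = 5.0000 + 0.89020 + 0.23656 + 0.63284 = 6.7596.
⟨E⟩ = 54.707 meV, ⟨E²⟩ = 14020 meV².
C_V/k_B = (⟨E²⟩ − ⟨E⟩²)/(kT)² = (14020 − 2992.9)/19488 = 0.566.

0.566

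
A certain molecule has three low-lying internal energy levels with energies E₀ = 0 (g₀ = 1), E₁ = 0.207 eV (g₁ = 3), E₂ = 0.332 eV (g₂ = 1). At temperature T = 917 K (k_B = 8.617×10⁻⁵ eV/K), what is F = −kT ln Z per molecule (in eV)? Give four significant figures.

-0.01658 eV

k_BT = 8.617×10⁻⁵ × 917 K = 0.0790179 eV.
Eᵢ/kT = 0, 2.61966, 4.20158.
Z = Σ gᵢe^(−Eᵢ/kT) = 1·e^(−0) + 3·e^(−2.61966) + 1·e^(−4.20158) = 1.00000 + 0.218483 + 0.0149719 = 1.23345.
F = −kT ln Z = −0.0790179 × ln(1.23345) = −0.0790179 × 0.209815 = -0.01658 eV.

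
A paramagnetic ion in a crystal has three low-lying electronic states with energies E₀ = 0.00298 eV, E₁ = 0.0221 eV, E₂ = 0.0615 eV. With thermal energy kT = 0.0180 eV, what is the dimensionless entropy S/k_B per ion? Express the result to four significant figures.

Eᵢ/kT = 0.165556, 1.22778, 3.41667.
Z = Σ e^(−Eᵢ/kT) = e^(−0.165556) + e^(−1.22778) + e^(−3.41667) = 0.847422 + 0.292942 + 0.0328215 = 1.17319.
⟨E⟩ = Σ EᵢPᵢ = 0.00939137 eV.
S/k_B = ln Z + ⟨E⟩/kT = ln(1.17319) + 0.00939137/0.0180 = 0.159727 + 0.521743 = 0.6815.

0.6815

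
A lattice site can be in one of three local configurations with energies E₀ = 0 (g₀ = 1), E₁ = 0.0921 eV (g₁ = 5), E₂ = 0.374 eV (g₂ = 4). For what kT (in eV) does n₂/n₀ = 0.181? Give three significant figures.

0.121 eV

n₂/n₀ = (g₂/g₀) exp[−(E₂−E₀)/kT] = 0.181.
⇒ (E₂−E₀)/kT = ln((4/1)/0.181) = ln(22.099) = 3.0955.
kT = 0.374 eV / 3.0955 = 0.121 eV.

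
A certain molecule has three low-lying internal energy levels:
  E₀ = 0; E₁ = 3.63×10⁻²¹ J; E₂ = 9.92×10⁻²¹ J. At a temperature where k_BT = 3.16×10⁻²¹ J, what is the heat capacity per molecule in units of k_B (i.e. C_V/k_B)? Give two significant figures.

0.49

Eᵢ/kT = 0, 1.149, 3.139.
Z = Σ e^(−Eᵢ/kT) = e^(−0) + e^(−1.149) + e^(−3.139) = 1.000 + 0.3170 + 0.04333 = 1.360.
⟨E⟩ = 1.162, ⟨E²⟩ = 6.207.
C_V/k_B = (⟨E²⟩ − ⟨E⟩²)/(kT)² = (6.207 − 1.350)/9.986 = 0.49.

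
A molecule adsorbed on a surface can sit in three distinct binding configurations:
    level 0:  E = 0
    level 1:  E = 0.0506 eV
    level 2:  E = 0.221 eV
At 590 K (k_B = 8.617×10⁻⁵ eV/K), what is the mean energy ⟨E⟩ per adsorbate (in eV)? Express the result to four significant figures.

0.01560 eV

k_BT = 8.617×10⁻⁵ × 590 K = 0.0508403 eV.
Eᵢ/kT = 0, 0.995273, 4.34695.
Z = Σ e^(−Eᵢ/kT) = e^(−0) + e^(−0.995273) + e^(−4.34695) = 1.00000 + 0.369623 + 0.0129462 = 1.38257.
⟨E⟩ = Σ Eᵢ e^(−Eᵢ/kT) / Z = (0·1.00000 + 0.0506·0.369623 + 0.221·0.0129462) / 1.38257 = 0.01560 eV.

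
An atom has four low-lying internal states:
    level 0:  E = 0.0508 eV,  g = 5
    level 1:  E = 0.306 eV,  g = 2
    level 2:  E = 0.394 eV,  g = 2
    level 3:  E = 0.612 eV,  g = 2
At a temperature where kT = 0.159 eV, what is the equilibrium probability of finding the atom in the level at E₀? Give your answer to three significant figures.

0.879

Eᵢ/kT = 0.31950, 1.9245, 2.4780, 3.8491.
Z = Σ gᵢe^(−Eᵢ/kT) = 5·e^(−0.31950) + 2·e^(−1.9245) + 2·e^(−2.4780) + 2·e^(−3.8491) = 3.6326 + 0.29190 + 0.16782 + 0.042598 = 4.1349.
P₀ = g₀ e^(−E₀/kT) / Z = 3.6326/4.1349 = 0.879.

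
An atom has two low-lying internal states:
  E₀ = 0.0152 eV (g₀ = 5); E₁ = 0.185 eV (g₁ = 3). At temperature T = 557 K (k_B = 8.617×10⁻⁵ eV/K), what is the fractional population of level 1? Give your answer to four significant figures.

k_BT = 8.617×10⁻⁵ × 557 K = 0.0479967 eV.
Eᵢ/kT = 0.316688, 3.85443.
Z = Σ gᵢe^(−Eᵢ/kT) = 5·e^(−0.316688) + 3·e^(−3.85443) = 3.64279 + 0.0635570 = 3.70635.
P₁ = g₁ e^(−E₁/kT) / Z = 0.0635570/3.70635 = 0.01715.

0.01715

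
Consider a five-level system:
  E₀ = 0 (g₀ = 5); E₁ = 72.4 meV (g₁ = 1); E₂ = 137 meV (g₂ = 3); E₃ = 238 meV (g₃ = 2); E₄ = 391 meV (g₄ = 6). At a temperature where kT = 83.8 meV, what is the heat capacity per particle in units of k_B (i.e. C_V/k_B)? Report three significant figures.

Eᵢ/kT = 0, 0.86396, 1.6348, 2.8401, 4.6659.
Z = Σ gᵢe^(−Eᵢ/kT) = 5·e^(−0) + 1·e^(−0.86396) + 3·e^(−1.6348) + 2·e^(−2.8401) + 6·e^(−4.6659) = 5.0000 + 0.42149 + 0.58497 + 0.11684 + 0.056465 = 6.1798.
⟨E⟩ = 25.979 meV, ⟨E²⟩ = 4602.0 meV².
C_V/k_B = (⟨E²⟩ − ⟨E⟩²)/(kT)² = (4602.0 − 674.91)/7022.4 = 0.559.

0.559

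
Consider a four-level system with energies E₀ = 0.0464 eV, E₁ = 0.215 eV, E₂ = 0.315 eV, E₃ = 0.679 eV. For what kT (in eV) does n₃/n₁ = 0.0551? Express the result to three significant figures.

0.160 eV

n₃/n₁ = exp[−(E₃−E₁)/kT] = 0.0551.
⇒ (E₃−E₁)/kT = ln(1/0.0551) = ln(18.149) = 2.8986.
kT = 0.464 eV / 2.8986 = 0.160 eV.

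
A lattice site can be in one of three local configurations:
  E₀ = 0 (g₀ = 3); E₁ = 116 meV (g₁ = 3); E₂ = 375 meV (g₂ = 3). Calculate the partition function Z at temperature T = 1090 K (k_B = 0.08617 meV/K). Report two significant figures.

k_BT = 0.08617 × 1090 K = 93.93 meV.
Eᵢ/kT = 0, 1.235, 3.992.
Z = Σ gᵢe^(−Eᵢ/kT) = 3·e^(−0) + 3·e^(−1.235) + 3·e^(−3.992) = 3.000 + 0.8725 + 0.05539 = 3.928.

Z = 3.9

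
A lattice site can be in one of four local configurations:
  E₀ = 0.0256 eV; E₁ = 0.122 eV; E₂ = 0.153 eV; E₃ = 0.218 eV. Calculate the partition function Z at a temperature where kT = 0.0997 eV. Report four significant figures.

Eᵢ/kT = 0.256770, 1.22367, 1.53460, 2.18656.
Z = Σ e^(−Eᵢ/kT) = e^(−0.256770) + e^(−1.22367) + e^(−1.53460) + e^(−2.18656) = 0.773546 + 0.294149 + 0.215542 + 0.112302 = 1.39554.

Z = 1.396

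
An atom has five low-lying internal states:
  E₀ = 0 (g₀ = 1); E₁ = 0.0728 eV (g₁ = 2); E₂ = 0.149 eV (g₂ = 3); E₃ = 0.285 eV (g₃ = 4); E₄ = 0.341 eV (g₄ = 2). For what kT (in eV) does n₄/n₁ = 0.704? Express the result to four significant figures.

0.7642 eV

n₄/n₁ = (g₄/g₁) exp[−(E₄−E₁)/kT] = 0.704.
⇒ (E₄−E₁)/kT = ln((2/2)/0.704) = ln(1.42045) = 0.350974.
kT = 0.2682 eV / 0.350974 = 0.7642 eV.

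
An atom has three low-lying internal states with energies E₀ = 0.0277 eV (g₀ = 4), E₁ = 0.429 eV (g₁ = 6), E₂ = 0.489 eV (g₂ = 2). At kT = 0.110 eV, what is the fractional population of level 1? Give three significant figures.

0.0373

Eᵢ/kT = 0.25182, 3.9000, 4.4455.
Z = Σ gᵢe^(−Eᵢ/kT) = 4·e^(−0.25182) + 6·e^(−3.9000) + 2·e^(−4.4455) = 3.1095 + 0.12145 + 0.023462 = 3.2544.
P₁ = g₁ e^(−E₁/kT) / Z = 0.12145/3.2544 = 0.0373.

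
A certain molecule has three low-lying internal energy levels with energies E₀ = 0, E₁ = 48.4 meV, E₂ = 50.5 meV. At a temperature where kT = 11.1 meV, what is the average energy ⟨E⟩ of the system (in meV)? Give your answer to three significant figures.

1.13 meV

Eᵢ/kT = 0, 4.3604, 4.5495.
Z = Σ e^(−Eᵢ/kT) = e^(−0) + e^(−4.3604) + e^(−4.5495) = 1.0000 + 0.012773 + 0.010572 = 1.0233.
⟨E⟩ = Σ Eᵢ e^(−Eᵢ/kT) / Z = (0·1.0000 + 48.4·0.012773 + 50.5·0.010572) / 1.0233 = 1.13 meV.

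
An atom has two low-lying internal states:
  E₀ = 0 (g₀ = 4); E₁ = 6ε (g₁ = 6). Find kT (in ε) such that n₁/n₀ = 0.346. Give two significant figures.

4.1 ε

n₁/n₀ = (g₁/g₀) exp[−(E₁−E₀)/kT] = 0.346.
⇒ (E₁−E₀)/kT = ln((6/4)/0.346) = ln(4.335) = 1.467.
kT = 6ε / 1.467 = 4.1 ε.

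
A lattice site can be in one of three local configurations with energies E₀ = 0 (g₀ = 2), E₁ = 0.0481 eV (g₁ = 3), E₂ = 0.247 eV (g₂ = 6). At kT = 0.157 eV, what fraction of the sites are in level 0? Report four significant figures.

Eᵢ/kT = 0, 0.306369, 1.57325.
Z = Σ gᵢe^(−Eᵢ/kT) = 2·e^(−0) + 3·e^(−0.306369) + 6·e^(−1.57325) = 2.00000 + 2.20834 + 1.24422 = 5.45256.
P₀ = g₀ e^(−E₀/kT) / Z = 2.00000/5.45256 = 0.3668.

0.3668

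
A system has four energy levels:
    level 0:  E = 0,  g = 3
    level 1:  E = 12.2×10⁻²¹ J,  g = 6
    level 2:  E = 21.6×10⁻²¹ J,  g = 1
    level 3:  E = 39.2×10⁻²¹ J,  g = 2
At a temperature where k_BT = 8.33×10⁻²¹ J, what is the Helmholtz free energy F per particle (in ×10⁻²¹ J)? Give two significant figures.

Eᵢ/kT = 0, 1.465, 2.593, 4.706.
Z = Σ gᵢe^(−Eᵢ/kT) = 3·e^(−0) + 6·e^(−1.465) + 1·e^(−2.593) + 2·e^(−4.706) = 3.000 + 1.386 + 0.07480 + 0.01808 = 4.479.
F = −kT ln Z = −8.33 × ln(4.479) = −8.33 × 1.499 = -12 ×10⁻²¹ J.

-12 ×10⁻²¹ J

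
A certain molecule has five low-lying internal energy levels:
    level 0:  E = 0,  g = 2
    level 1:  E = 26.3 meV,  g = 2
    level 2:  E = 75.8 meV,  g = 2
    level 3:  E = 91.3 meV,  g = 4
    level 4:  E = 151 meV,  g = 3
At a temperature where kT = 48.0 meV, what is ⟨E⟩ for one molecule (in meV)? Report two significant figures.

Eᵢ/kT = 0, 0.5479, 1.579, 1.902, 3.146.
Z = Σ gᵢe^(−Eᵢ/kT) = 2·e^(−0) + 2·e^(−0.5479) + 2·e^(−1.579) + 4·e^(−1.902) + 3·e^(−3.146) = 2.000 + 1.156 + 0.4124 + 0.5971 + 0.1291 = 4.295.
⟨E⟩ = Σ Eᵢ gᵢe^(−Eᵢ/kT) / Z = (0·2.000 + 26.3·1.156 + 75.8·0.4124 + 91.3·0.5971 + 151·0.1291) / 4.295 = 32 meV.

32 meV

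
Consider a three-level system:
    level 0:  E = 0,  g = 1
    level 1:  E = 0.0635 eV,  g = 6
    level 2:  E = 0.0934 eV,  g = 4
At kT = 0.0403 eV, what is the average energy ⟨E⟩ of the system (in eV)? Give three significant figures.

Eᵢ/kT = 0, 1.5757, 2.3176.
Z = Σ gᵢe^(−Eᵢ/kT) = 1·e^(−0) + 6·e^(−1.5757) + 4·e^(−2.3176) = 1.0000 + 1.2412 + 0.39404 = 2.6352.
⟨E⟩ = Σ Eᵢ gᵢe^(−Eᵢ/kT) / Z = (0·1.0000 + 0.0635·1.2412 + 0.0934·0.39404) / 2.6352 = 0.0439 eV.

0.0439 eV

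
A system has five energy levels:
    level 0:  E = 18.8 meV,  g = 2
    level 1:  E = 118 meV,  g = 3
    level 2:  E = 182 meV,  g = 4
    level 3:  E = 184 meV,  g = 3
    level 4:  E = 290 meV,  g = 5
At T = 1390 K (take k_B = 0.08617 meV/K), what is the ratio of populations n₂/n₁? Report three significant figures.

0.781

k_BT = 0.08617 × 1390 K = 119.78 meV.
n₂/n₁ = (g₂/g₁) exp[−(E₂−E₁)/kT] = (4/3) × exp(−(64 meV)/(119.78 meV)) = (4/3) × exp(-0.53431) = 0.781.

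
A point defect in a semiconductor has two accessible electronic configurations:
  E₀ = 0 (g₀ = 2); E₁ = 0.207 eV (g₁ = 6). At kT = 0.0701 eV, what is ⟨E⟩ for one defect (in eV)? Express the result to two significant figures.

0.028 eV

Eᵢ/kT = 0, 2.953.
Z = Σ gᵢe^(−Eᵢ/kT) = 2·e^(−0) + 6·e^(−2.953) = 2.000 + 0.3131 = 2.313.
⟨E⟩ = Σ Eᵢ gᵢe^(−Eᵢ/kT) / Z = (0·2.000 + 0.207·0.3131) / 2.313 = 0.028 eV.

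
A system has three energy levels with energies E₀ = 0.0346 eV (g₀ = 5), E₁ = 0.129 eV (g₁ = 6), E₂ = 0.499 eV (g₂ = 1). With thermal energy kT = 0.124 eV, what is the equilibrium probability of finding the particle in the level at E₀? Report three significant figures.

0.639

Eᵢ/kT = 0.27903, 1.0403, 4.0242.
Z = Σ gᵢe^(−Eᵢ/kT) = 5·e^(−0.27903) + 6·e^(−1.0403) + 1·e^(−4.0242) = 3.7826 + 2.1201 + 0.017878 = 5.9206.
P₀ = g₀ e^(−E₀/kT) / Z = 3.7826/5.9206 = 0.639.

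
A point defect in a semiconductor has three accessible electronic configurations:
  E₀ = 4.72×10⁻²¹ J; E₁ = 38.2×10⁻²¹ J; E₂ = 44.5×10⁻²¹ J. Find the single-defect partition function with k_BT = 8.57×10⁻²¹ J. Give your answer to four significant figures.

Eᵢ/kT = 0.550758, 4.45741, 5.19253.
Z = Σ e^(−Eᵢ/kT) = e^(−0.550758) + e^(−4.45741) + e^(−5.19253) = 0.576513 + 0.0115923 + 0.00555793 = 0.593663.

Z = 0.5937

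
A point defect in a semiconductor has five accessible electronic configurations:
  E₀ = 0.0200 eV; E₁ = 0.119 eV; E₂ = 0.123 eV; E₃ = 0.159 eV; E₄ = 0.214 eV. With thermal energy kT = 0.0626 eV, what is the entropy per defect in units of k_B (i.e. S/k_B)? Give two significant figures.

Eᵢ/kT = 0.3195, 1.901, 1.965, 2.540, 3.419.
Z = Σ e^(−Eᵢ/kT) = e^(−0.3195) + e^(−1.901) + e^(−1.965) + e^(−2.540) + e^(−3.419) = 0.7265 + 0.1494 + 0.1402 + 0.07887 + 0.03275 = 1.128.
⟨E⟩ = Σ EᵢPᵢ = 0.06126 eV.
S/k_B = ln Z + ⟨E⟩/kT = ln(1.128) + 0.06126/0.0626 = 0.1204 + 0.9786 = 1.1.

1.1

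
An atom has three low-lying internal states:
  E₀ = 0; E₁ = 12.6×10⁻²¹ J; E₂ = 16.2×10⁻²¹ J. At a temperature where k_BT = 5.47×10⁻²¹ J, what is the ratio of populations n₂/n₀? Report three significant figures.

0.0517

n₂/n₀ = exp[−(E₂−E₀)/kT] = exp(−(16.2 ×10⁻²¹ J)/(5.47 ×10⁻²¹ J)) = exp(-2.9616) = 0.0517.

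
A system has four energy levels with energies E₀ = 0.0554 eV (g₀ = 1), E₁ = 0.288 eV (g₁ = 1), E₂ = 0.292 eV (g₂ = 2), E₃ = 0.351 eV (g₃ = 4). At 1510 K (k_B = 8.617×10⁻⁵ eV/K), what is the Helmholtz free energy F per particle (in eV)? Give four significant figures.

-0.02842 eV

k_BT = 8.617×10⁻⁵ × 1510 K = 0.130117 eV.
Eᵢ/kT = 0.425771, 2.21339, 2.24413, 2.69757.
Z = Σ gᵢe^(−Eᵢ/kT) = 1·e^(−0.425771) + 1·e^(−2.21339) + 2·e^(−2.24413) + 4·e^(−2.69757) = 0.653266 + 0.109329 + 0.212039 + 0.269476 = 1.24411.
F = −kT ln Z = −0.130117 × ln(1.24411) = −0.130117 × 0.218420 = -0.02842 eV.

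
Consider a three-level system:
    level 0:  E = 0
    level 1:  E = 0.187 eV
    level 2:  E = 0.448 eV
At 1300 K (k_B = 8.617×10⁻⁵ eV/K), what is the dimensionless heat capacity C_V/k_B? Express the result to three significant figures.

0.575

k_BT = 8.617×10⁻⁵ × 1300 K = 0.11202 eV.
Eᵢ/kT = 0, 1.6693, 3.9993.
Z = Σ e^(−Eᵢ/kT) = e^(−0) + e^(−1.6693) + e^(−3.9993) = 1.0000 + 0.18838 + 0.018328 = 1.2067.
⟨E⟩ = 0.035997 eV, ⟨E²⟩ = 0.0085075 eV².
C_V/k_B = (⟨E²⟩ − ⟨E⟩²)/(kT)² = (0.0085075 − 0.0012958)/0.012548 = 0.575.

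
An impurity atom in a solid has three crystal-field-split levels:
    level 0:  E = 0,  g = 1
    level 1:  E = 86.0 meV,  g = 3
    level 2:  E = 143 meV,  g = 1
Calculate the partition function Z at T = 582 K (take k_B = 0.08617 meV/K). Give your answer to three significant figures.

k_BT = 0.08617 × 582 K = 50.151 meV.
Eᵢ/kT = 0, 1.7148, 2.8514.
Z = Σ gᵢe^(−Eᵢ/kT) = 1·e^(−0) + 3·e^(−1.7148) + 1·e^(−2.8514) = 1.0000 + 0.54000 + 0.057763 = 1.5978.

Z = 1.60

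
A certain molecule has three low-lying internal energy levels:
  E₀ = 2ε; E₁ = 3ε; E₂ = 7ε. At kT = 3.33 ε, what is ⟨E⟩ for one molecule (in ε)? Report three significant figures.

Eᵢ/kT = 0.60060, 0.90090, 2.1021.
Z = Σ e^(−Eᵢ/kT) = e^(−0.60060) + e^(−0.90090) + e^(−2.1021) = 0.54848 + 0.40620 + 0.12220 = 1.0769.
⟨E⟩ = Σ Eᵢ e^(−Eᵢ/kT) / Z = (2·0.54848 + 3·0.40620 + 7·0.12220) / 1.0769 = 2.94 ε.

2.94 ε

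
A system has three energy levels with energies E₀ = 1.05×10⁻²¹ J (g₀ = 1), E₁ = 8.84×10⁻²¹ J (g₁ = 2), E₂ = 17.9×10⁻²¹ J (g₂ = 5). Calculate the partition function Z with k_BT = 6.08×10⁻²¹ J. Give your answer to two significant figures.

Eᵢ/kT = 0.1727, 1.454, 2.944.
Z = Σ gᵢe^(−Eᵢ/kT) = 1·e^(−0.1727) + 2·e^(−1.454) + 5·e^(−2.944) = 0.8414 + 0.4673 + 0.2633 = 1.572.

Z = 1.6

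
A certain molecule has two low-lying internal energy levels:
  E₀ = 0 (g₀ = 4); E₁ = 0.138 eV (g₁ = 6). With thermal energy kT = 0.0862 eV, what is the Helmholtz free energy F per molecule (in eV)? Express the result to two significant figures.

-0.14 eV

Eᵢ/kT = 0, 1.601.
Z = Σ gᵢe^(−Eᵢ/kT) = 4·e^(−0) + 6·e^(−1.601) = 4.000 + 1.210 = 5.210.
F = −kT ln Z = −0.0862 × ln(5.210) = −0.0862 × 1.651 = -0.14 eV.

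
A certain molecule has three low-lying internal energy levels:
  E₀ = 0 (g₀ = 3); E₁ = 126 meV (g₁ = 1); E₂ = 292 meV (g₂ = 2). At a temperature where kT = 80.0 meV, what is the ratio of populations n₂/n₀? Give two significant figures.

n₂/n₀ = (g₂/g₀) exp[−(E₂−E₀)/kT] = (2/3) × exp(−(292 meV)/(80.0 meV)) = (2/3) × exp(-3.650) = 0.017.

0.017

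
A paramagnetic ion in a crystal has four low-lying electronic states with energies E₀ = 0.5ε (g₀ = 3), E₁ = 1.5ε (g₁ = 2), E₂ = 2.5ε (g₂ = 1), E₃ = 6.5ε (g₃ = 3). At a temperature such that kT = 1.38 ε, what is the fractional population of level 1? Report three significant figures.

0.228

Eᵢ/kT = 0.36232, 1.0870, 1.8116, 4.7101.
Z = Σ gᵢe^(−Eᵢ/kT) = 3·e^(−0.36232) + 2·e^(−1.0870) + 1·e^(−1.8116) + 3·e^(−4.7101) = 2.0882 + 0.67445 + 0.16339 + 0.027012 = 2.9531.
P₁ = g₁ e^(−E₁/kT) / Z = 0.67445/2.9531 = 0.228.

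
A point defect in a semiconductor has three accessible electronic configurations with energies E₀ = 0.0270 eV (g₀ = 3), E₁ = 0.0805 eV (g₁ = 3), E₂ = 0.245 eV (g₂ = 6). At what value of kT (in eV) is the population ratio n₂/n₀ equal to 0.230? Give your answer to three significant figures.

n₂/n₀ = (g₂/g₀) exp[−(E₂−E₀)/kT] = 0.230.
⇒ (E₂−E₀)/kT = ln((6/3)/0.230) = ln(8.6957) = 2.1628.
kT = 0.2180 eV / 2.1628 = 0.101 eV.

0.101 eV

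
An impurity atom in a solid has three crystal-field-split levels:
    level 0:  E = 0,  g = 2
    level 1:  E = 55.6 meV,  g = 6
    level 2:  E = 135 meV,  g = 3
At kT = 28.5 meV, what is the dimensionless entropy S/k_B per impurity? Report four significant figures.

Eᵢ/kT = 0, 1.95088, 4.73684.
Z = Σ gᵢe^(−Eᵢ/kT) = 2·e^(−0) + 6·e^(−1.95088) + 3·e^(−4.73684) = 2.00000 + 0.852894 + 0.0262989 = 2.87919.
⟨E⟩ = Σ EᵢPᵢ = 17.7033 meV.
S/k_B = ln Z + ⟨E⟩/kT = ln(2.87919) + 17.7033/28.5 = 1.05751 + 0.621168 = 1.679.

1.679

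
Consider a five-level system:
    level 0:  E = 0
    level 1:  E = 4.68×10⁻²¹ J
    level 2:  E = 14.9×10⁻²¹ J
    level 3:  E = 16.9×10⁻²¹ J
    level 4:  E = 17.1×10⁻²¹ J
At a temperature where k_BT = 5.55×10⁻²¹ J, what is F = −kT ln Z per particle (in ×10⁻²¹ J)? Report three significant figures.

Eᵢ/kT = 0, 0.84324, 2.6847, 3.0450, 3.0811.
Z = Σ e^(−Eᵢ/kT) = e^(−0) + e^(−0.84324) + e^(−2.6847) + e^(−3.0450) + e^(−3.0811) = 1.0000 + 0.43031 + 0.068242 + 0.047596 + 0.045909 = 1.5921.
F = −kT ln Z = −5.55 × ln(1.5921) = −5.55 × 0.46505 = -2.58 ×10⁻²¹ J.

-2.58 ×10⁻²¹ J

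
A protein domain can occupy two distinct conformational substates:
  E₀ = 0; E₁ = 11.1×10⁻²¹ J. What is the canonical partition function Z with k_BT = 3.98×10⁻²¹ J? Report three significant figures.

Z = 1.06

Eᵢ/kT = 0, 2.7889.
Z = Σ e^(−Eᵢ/kT) = e^(−0) + e^(−2.7889) = 1.0000 + 0.061489 = 1.0615.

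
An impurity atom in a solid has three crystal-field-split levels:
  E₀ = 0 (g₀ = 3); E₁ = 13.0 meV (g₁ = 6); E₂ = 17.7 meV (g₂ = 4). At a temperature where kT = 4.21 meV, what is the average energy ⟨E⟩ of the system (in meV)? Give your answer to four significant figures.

Eᵢ/kT = 0, 3.08789, 4.20428.
Z = Σ gᵢe^(−Eᵢ/kT) = 3·e^(−0) + 6·e^(−3.08789) + 4·e^(−4.20428) = 3.00000 + 0.273588 + 0.0597261 = 3.33331.
⟨E⟩ = Σ Eᵢ gᵢe^(−Eᵢ/kT) / Z = (0·3.00000 + 13.0·0.273588 + 17.7·0.0597261) / 3.33331 = 1.384 meV.

1.384 meV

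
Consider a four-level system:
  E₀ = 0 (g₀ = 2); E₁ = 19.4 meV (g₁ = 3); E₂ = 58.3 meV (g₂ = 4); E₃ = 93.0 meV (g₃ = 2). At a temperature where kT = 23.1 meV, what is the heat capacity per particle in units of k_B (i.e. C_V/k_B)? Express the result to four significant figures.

Eᵢ/kT = 0, 0.839827, 2.52381, 4.02597.
Z = Σ gᵢe^(−Eᵢ/kT) = 2·e^(−0) + 3·e^(−0.839827) + 4·e^(−2.52381) + 2·e^(−4.02597) = 2.00000 + 1.29536 + 0.320615 + 0.0356922 = 3.65167.
⟨E⟩ = 12.9095 meV, ⟨E²⟩ = 516.465 meV².
C_V/k_B = (⟨E²⟩ − ⟨E⟩²)/(kT)² = (516.465 − 166.655)/533.610 = 0.6556.

0.6556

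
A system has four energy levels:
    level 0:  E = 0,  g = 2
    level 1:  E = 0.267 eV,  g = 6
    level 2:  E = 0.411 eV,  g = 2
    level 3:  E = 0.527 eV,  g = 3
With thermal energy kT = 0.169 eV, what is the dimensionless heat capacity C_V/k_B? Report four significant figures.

0.9063

Eᵢ/kT = 0, 1.57988, 2.43195, 3.11834.
Z = Σ gᵢe^(−Eᵢ/kT) = 2·e^(−0) + 6·e^(−1.57988) + 2·e^(−2.43195) + 3·e^(−3.11834) = 2.00000 + 1.23600 + 0.175731 + 0.132692 = 3.54442.
⟨E⟩ = 0.133214 eV, ⟨E²⟩ = 0.0436320 eV².
C_V/k_B = (⟨E²⟩ − ⟨E⟩²)/(kT)² = (0.0436320 − 0.0177460)/0.0285610 = 0.9063.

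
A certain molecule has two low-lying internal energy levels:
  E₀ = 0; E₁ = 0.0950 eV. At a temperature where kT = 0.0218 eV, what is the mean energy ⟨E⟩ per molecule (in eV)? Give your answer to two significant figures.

Eᵢ/kT = 0, 4.358.
Z = Σ e^(−Eᵢ/kT) = e^(−0) + e^(−4.358) = 1.000 + 0.01280 = 1.013.
⟨E⟩ = Σ Eᵢ e^(−Eᵢ/kT) / Z = (0·1.000 + 0.0950·0.01280) / 1.013 = 0.0012 eV.

0.0012 eV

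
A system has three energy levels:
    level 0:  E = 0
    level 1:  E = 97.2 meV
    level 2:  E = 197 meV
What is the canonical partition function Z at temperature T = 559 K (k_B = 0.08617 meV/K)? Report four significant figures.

k_BT = 0.08617 × 559 K = 48.1690 meV.
Eᵢ/kT = 0, 2.01790, 4.08977.
Z = Σ e^(−Eᵢ/kT) = e^(−0) + e^(−2.01790) + e^(−4.08977) = 1.00000 + 0.132934 + 0.0167431 = 1.14968.

Z = 1.150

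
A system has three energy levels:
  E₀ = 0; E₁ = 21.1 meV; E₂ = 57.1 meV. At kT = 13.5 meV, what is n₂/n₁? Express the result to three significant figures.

n₂/n₁ = exp[−(E₂−E₁)/kT] = exp(−(36.0 meV)/(13.5 meV)) = exp(-2.6667) = 0.0695.

0.0695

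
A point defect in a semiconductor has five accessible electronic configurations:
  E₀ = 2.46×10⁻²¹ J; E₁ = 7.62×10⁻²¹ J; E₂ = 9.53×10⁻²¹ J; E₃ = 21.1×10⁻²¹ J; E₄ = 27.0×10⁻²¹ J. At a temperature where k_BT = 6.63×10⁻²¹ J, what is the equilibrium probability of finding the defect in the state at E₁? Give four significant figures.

0.2432

Eᵢ/kT = 0.371041, 1.14932, 1.43741, 3.18250, 4.07240.
Z = Σ e^(−Eᵢ/kT) = e^(−0.371041) + e^(−1.14932) + e^(−1.43741) + e^(−3.18250) + e^(−4.07240) = 0.690016 + 0.316852 + 0.237542 + 0.0414818 + 0.0170365 = 1.30293.
P₁ = e^(−E₁/kT) / Z = 0.316852/1.30293 = 0.2432.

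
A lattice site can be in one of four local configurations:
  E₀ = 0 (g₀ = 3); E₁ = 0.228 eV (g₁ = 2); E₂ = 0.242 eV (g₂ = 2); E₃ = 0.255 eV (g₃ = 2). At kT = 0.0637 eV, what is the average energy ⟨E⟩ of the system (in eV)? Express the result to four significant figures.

0.01048 eV

Eᵢ/kT = 0, 3.57928, 3.79906, 4.00314.
Z = Σ gᵢe^(−Eᵢ/kT) = 3·e^(−0) + 2·e^(−3.57928) + 2·e^(−3.79906) + 2·e^(−4.00314) = 3.00000 + 0.0557916 + 0.0447836 + 0.0365164 = 3.13709.
⟨E⟩ = Σ Eᵢ gᵢe^(−Eᵢ/kT) / Z = (0·3.00000 + 0.228·0.0557916 + 0.242·0.0447836 + 0.255·0.0365164) / 3.13709 = 0.01048 eV.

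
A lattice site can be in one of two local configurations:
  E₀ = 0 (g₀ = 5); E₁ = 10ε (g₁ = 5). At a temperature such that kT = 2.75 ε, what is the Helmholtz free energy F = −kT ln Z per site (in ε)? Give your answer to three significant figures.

-4.50 ε

Eᵢ/kT = 0, 3.6364.
Z = Σ gᵢe^(−Eᵢ/kT) = 5·e^(−0) + 5·e^(−3.6364) = 5.0000 + 0.13174 = 5.1317.
F = −kT ln Z = −2.75 × ln(5.1317) = −2.75 × 1.6354 = -4.50 ε.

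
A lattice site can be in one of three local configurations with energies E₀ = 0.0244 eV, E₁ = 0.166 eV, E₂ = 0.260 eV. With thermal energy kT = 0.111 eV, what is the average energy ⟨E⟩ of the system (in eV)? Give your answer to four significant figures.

Eᵢ/kT = 0.219820, 1.49550, 2.34234.
Z = Σ e^(−Eᵢ/kT) = e^(−0.219820) + e^(−1.49550) + e^(−2.34234) = 0.802663 + 0.224137 + 0.0961025 = 1.12290.
⟨E⟩ = Σ Eᵢ e^(−Eᵢ/kT) / Z = (0.0244·0.802663 + 0.166·0.224137 + 0.260·0.0961025) / 1.12290 = 0.07283 eV.

0.07283 eV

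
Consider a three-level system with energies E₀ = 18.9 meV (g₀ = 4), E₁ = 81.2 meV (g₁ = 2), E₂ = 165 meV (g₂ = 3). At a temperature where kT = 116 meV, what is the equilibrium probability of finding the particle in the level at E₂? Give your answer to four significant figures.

0.1414

Eᵢ/kT = 0.162931, 0.700000, 1.42241.
Z = Σ gᵢe^(−Eᵢ/kT) = 4·e^(−0.162931) + 2·e^(−0.700000) + 3·e^(−1.42241) = 3.39860 + 0.993171 + 0.723397 = 5.11517.
P₂ = g₂ e^(−E₂/kT) / Z = 0.723397/5.11517 = 0.1414.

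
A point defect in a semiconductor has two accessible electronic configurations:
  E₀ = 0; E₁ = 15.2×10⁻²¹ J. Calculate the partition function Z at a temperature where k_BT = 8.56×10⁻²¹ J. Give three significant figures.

Eᵢ/kT = 0, 1.7757.
Z = Σ e^(−Eᵢ/kT) = e^(−0) + e^(−1.7757) = 1.0000 + 0.16936 = 1.1694.

Z = 1.17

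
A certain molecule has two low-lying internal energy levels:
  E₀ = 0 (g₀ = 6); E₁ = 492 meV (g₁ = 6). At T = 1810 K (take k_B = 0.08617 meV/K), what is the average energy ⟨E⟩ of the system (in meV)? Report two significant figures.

k_BT = 0.08617 × 1810 K = 156.0 meV.
Eᵢ/kT = 0, 3.154.
Z = Σ gᵢe^(−Eᵢ/kT) = 6·e^(−0) + 6·e^(−3.154) = 6.000 + 0.2561 = 6.256.
⟨E⟩ = Σ Eᵢ gᵢe^(−Eᵢ/kT) / Z = (0·6.000 + 492·0.2561) / 6.256 = 20 meV.

20 meV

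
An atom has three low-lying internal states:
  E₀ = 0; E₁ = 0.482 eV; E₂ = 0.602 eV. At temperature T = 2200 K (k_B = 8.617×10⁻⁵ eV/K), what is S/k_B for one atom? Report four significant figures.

0.4106

k_BT = 8.617×10⁻⁵ × 2200 K = 0.189574 eV.
Eᵢ/kT = 0, 2.54254, 3.17554.
Z = Σ e^(−Eᵢ/kT) = e^(−0) + e^(−2.54254) + e^(−3.17554) = 1.00000 + 0.0786663 + 0.0417715 = 1.12044.
⟨E⟩ = Σ EᵢPᵢ = 0.0562847 eV.
S/k_B = ln Z + ⟨E⟩/kT = ln(1.12044) + 0.0562847/0.189574 = 0.113721 + 0.296901 = 0.4106.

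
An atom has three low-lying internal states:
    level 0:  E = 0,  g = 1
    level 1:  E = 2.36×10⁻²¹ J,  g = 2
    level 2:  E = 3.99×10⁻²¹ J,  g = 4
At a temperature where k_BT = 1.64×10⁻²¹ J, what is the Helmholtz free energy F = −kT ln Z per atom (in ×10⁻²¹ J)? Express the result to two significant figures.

Eᵢ/kT = 0, 1.439, 2.433.
Z = Σ gᵢe^(−Eᵢ/kT) = 1·e^(−0) + 2·e^(−1.439) + 4·e^(−2.433) = 1.000 + 0.4743 + 0.3511 = 1.825.
F = −kT ln Z = −1.64 × ln(1.825) = −1.64 × 0.6016 = -0.99 ×10⁻²¹ J.

-0.99 ×10⁻²¹ J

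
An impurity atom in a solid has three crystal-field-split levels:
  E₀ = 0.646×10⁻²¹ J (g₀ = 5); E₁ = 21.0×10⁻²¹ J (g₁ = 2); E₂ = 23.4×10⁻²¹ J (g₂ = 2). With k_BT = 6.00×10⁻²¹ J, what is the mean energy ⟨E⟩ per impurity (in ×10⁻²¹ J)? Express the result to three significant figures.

Eᵢ/kT = 0.10767, 3.5000, 3.9000.
Z = Σ gᵢe^(−Eᵢ/kT) = 5·e^(−0.10767) + 2·e^(−3.5000) + 2·e^(−3.9000) = 4.4896 + 0.060395 + 0.040484 = 4.5905.
⟨E⟩ = Σ Eᵢ gᵢe^(−Eᵢ/kT) / Z = (0.646·4.4896 + 21.0·0.060395 + 23.4·0.040484) / 4.5905 = 1.11 ×10⁻²¹ J.

1.11 ×10⁻²¹ J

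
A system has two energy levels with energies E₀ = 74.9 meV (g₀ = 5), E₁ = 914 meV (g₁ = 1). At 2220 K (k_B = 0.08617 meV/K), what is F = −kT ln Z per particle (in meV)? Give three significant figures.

k_BT = 0.08617 × 2220 K = 191.30 meV.
Eᵢ/kT = 0.39153, 4.7778.
Z = Σ gᵢe^(−Eᵢ/kT) = 5·e^(−0.39153) + 1·e^(−4.7778) = 3.3801 + 0.0084145 = 3.3885.
F = −kT ln Z = −191.30 × ln(3.3885) = −191.30 × 1.2204 = -233 meV.

-233 meV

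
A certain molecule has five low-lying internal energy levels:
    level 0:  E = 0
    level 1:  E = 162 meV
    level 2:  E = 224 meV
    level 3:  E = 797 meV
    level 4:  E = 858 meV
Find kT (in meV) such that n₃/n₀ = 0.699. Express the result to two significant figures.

2200 meV

n₃/n₀ = exp[−(E₃−E₀)/kT] = 0.699.
⇒ (E₃−E₀)/kT = ln(1/0.699) = ln(1.431) = 0.3584.
kT = 797 meV / 0.3584 = 2200 meV.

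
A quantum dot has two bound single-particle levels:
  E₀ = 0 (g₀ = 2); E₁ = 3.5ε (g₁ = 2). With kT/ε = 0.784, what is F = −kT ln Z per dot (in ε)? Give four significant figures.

Eᵢ/kT = 0, 4.46429.
Z = Σ gᵢe^(−Eᵢ/kT) = 2·e^(−0) + 2·e^(−4.46429) = 2.00000 + 0.0230257 = 2.02303.
F = −kT ln Z = −0.784 × ln(2.02303) = −0.784 × 0.704596 = -0.5524 ε.

-0.5524 ε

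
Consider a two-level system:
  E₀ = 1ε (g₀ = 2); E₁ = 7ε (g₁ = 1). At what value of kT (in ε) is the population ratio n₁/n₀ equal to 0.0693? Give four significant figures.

n₁/n₀ = (g₁/g₀) exp[−(E₁−E₀)/kT] = 0.0693.
⇒ (E₁−E₀)/kT = ln((1/2)/0.0693) = ln(7.21501) = 1.97616.
kT = 6ε / 1.97616 = 3.036 ε.

3.036 ε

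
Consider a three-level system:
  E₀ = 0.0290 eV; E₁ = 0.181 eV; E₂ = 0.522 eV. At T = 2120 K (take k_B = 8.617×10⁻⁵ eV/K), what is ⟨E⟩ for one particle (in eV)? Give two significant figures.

k_BT = 8.617×10⁻⁵ × 2120 K = 0.1827 eV.
Eᵢ/kT = 0.1587, 0.9907, 2.857.
Z = Σ e^(−Eᵢ/kT) = e^(−0.1587) + e^(−0.9907) + e^(−2.857) = 0.8533 + 0.3713 + 0.05744 = 1.282.
⟨E⟩ = Σ Eᵢ e^(−Eᵢ/kT) / Z = (0.0290·0.8533 + 0.181·0.3713 + 0.522·0.05744) / 1.282 = 0.095 eV.

0.095 eV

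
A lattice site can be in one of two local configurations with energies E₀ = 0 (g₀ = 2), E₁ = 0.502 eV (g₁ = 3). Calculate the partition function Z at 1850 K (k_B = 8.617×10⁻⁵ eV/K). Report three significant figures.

k_BT = 8.617×10⁻⁵ × 1850 K = 0.15941 eV.
Eᵢ/kT = 0, 3.1491.
Z = Σ gᵢe^(−Eᵢ/kT) = 2·e^(−0) + 3·e^(−3.1491) = 2.0000 + 0.12867 = 2.1287.

Z = 2.13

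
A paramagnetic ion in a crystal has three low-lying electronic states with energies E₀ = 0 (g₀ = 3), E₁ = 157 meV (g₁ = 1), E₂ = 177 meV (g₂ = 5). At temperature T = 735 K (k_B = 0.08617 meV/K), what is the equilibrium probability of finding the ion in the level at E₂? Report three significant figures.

k_BT = 0.08617 × 735 K = 63.335 meV.
Eᵢ/kT = 0, 2.4789, 2.7947.
Z = Σ gᵢe^(−Eᵢ/kT) = 3·e^(−0) + 1·e^(−2.4789) + 5·e^(−2.7947) = 3.0000 + 0.083835 + 0.30567 = 3.3895.
P₂ = g₂ e^(−E₂/kT) / Z = 0.30567/3.3895 = 0.0902.

0.0902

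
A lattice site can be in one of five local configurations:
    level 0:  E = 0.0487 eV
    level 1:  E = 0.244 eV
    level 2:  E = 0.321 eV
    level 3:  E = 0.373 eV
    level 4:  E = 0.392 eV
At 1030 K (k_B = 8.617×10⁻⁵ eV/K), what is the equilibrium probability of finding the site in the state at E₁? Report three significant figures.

k_BT = 8.617×10⁻⁵ × 1030 K = 0.088755 eV.
Eᵢ/kT = 0.54870, 2.7491, 3.6167, 4.2026, 4.4167.
Z = Σ e^(−Eᵢ/kT) = e^(−0.54870) + e^(−2.7491) + e^(−3.6167) + e^(−4.2026) + e^(−4.4167) = 0.57770 + 0.063985 + 0.026871 + 0.014957 + 0.012074 = 0.69559.
P₁ = e^(−E₁/kT) / Z = 0.063985/0.69559 = 0.0920.

0.0920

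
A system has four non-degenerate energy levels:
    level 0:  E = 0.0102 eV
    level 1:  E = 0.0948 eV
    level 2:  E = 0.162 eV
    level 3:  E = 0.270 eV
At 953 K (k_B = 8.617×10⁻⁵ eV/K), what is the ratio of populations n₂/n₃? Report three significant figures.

k_BT = 8.617×10⁻⁵ × 953 K = 0.082120 eV.
n₂/n₃ = exp[−(E₂−E₃)/kT] = exp(−(-0.108 eV)/(0.082120 eV)) = exp(1.3151) = 3.73.

3.73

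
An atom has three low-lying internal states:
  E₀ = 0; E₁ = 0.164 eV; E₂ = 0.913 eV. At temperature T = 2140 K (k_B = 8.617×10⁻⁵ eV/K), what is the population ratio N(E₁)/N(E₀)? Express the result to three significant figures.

0.411

k_BT = 8.617×10⁻⁵ × 2140 K = 0.18440 eV.
n₁/n₀ = exp[−(E₁−E₀)/kT] = exp(−(0.164 eV)/(0.18440 eV)) = exp(-0.88937) = 0.411.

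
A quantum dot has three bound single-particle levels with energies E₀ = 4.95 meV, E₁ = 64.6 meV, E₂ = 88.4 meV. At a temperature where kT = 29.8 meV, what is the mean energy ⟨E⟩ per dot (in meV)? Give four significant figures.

15.93 meV

Eᵢ/kT = 0.166107, 2.16779, 2.96644.
Z = Σ e^(−Eᵢ/kT) = e^(−0.166107) + e^(−2.16779) + e^(−2.96644) = 0.846956 + 0.114430 + 0.0514863 = 1.01287.
⟨E⟩ = Σ Eᵢ e^(−Eᵢ/kT) / Z = (4.95·0.846956 + 64.6·0.114430 + 88.4·0.0514863) / 1.01287 = 15.93 meV.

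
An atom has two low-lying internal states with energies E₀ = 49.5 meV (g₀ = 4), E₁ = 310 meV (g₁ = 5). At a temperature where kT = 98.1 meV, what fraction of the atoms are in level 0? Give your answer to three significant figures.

0.919

Eᵢ/kT = 0.50459, 3.1600.
Z = Σ gᵢe^(−Eᵢ/kT) = 4·e^(−0.50459) + 5·e^(−3.1600) = 2.4150 + 0.21213 = 2.6271.
P₀ = g₀ e^(−E₀/kT) / Z = 2.4150/2.6271 = 0.919.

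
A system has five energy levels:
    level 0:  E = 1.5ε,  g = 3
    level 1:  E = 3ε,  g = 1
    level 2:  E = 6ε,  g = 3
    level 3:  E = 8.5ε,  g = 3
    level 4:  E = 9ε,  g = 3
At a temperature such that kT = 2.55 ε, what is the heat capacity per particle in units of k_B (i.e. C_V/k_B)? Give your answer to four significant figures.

0.7899

Eᵢ/kT = 0.588235, 1.17647, 2.35294, 3.33333, 3.52941.
Z = Σ gᵢe^(−Eᵢ/kT) = 3·e^(−0.588235) + 1·e^(−1.17647) + 3·e^(−2.35294) + 3·e^(−3.33333) + 3·e^(−3.52941) = 1.66592 + 0.308365 + 0.285268 + 0.107022 + 0.0879666 = 2.45454.
⟨E⟩ = 2.78544 ε, ⟨E²⟩ = 12.8948 ε².
C_V/k_B = (⟨E²⟩ − ⟨E⟩²)/(kT)² = (12.8948 − 7.75868)/6.50250 = 0.7899.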